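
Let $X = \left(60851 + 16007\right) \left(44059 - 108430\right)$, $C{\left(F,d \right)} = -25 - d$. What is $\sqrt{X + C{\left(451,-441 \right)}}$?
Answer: $i \sqrt{4947425902} \approx 70338.0 i$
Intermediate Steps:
$X = -4947426318$ ($X = 76858 \left(-64371\right) = -4947426318$)
$\sqrt{X + C{\left(451,-441 \right)}} = \sqrt{-4947426318 - -416} = \sqrt{-4947426318 + \left(-25 + 441\right)} = \sqrt{-4947426318 + 416} = \sqrt{-4947425902} = i \sqrt{4947425902}$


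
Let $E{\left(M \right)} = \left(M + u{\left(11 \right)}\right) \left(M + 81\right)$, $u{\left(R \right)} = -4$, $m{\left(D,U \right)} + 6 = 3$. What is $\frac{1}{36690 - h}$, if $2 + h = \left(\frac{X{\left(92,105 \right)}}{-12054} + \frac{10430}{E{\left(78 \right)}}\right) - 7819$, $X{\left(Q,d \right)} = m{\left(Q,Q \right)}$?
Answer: $\frac{23637894}{1052125340081} \approx 2.2467 \cdot 10^{-5}$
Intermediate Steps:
$m{\left(D,U \right)} = -3$ ($m{\left(D,U \right)} = -6 + 3 = -3$)
$E{\left(M \right)} = \left(-4 + M\right) \left(81 + M\right)$ ($E{\left(M \right)} = \left(M - 4\right) \left(M + 81\right) = \left(-4 + M\right) \left(81 + M\right)$)
$X{\left(Q,d \right)} = -3$
$h = - \frac{184851009221}{23637894}$ ($h = -2 - \left(\frac{31416741}{4018} - \frac{10430}{-324 + 78^{2} + 77 \cdot 78}\right) = -2 - \left(\frac{31416741}{4018} - \frac{10430}{-324 + 6084 + 6006}\right) = -2 - \left(\frac{31416741}{4018} - \frac{5215}{5883}\right) = -2 + \left(\left(\frac{1}{4018} + 10430 \cdot \frac{1}{11766}\right) - 7819\right) = -2 + \left(\left(\frac{1}{4018} + \frac{5215}{5883}\right) - 7819\right) = -2 + \left(\frac{20959753}{23637894} - 7819\right) = -2 - \frac{184803733433}{23637894} = - \frac{184851009221}{23637894} \approx -7820.1$)
$\frac{1}{36690 - h} = \frac{1}{36690 - - \frac{184851009221}{23637894}} = \frac{1}{36690 + \frac{184851009221}{23637894}} = \frac{1}{\frac{1052125340081}{23637894}} = \frac{23637894}{1052125340081}$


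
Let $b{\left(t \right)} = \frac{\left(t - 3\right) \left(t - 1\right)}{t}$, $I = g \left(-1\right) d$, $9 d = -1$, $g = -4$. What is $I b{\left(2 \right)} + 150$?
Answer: $\frac{1352}{9} \approx 150.22$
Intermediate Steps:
$d = - \frac{1}{9}$ ($d = \frac{1}{9} \left(-1\right) = - \frac{1}{9} \approx -0.11111$)
$I = - \frac{4}{9}$ ($I = \left(-4\right) \left(-1\right) \left(- \frac{1}{9}\right) = 4 \left(- \frac{1}{9}\right) = - \frac{4}{9} \approx -0.44444$)
$b{\left(t \right)} = \frac{\left(-1 + t\right) \left(-3 + t\right)}{t}$ ($b{\left(t \right)} = \frac{\left(-3 + t\right) \left(-1 + t\right)}{t} = \frac{\left(-1 + t\right) \left(-3 + t\right)}{t}$)
$I b{\left(2 \right)} + 150 = - \frac{4 \left(-4 + 2 + \frac{3}{2}\right)}{9} + 150 = \left(- \frac{4}{9}\right) \left(- \frac{1}{2}\right) + 150 = \frac{2}{9} + 150 = \frac{1352}{9}$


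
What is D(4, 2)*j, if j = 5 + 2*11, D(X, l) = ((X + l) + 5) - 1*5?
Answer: 162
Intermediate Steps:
D(X, l) = X + l (D(X, l) = (5 + X + l) - 5 = X + l)
j = 27 (j = 5 + 22 = 27)
D(4, 2)*j = (4 + 2)*27 = 6*27 = 162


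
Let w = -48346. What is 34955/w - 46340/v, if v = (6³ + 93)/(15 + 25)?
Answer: -89624946695/14938914 ≈ -5999.4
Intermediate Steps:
v = 309/40 (v = (216 + 93)/40 = 309*(1/40) = 309/40 ≈ 7.7250)
34955/w - 46340/v = 34955/(-48346) - 46340/309/40 = 34955*(-1/48346) - 46340*40/309 = -34955/48346 - 1853600/309 = -89624946695/14938914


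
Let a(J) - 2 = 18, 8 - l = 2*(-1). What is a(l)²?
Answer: 400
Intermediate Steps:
l = 10 (l = 8 - 2*(-1) = 8 - 1*(-2) = 8 + 2 = 10)
a(J) = 20 (a(J) = 2 + 18 = 20)
a(l)² = 20² = 400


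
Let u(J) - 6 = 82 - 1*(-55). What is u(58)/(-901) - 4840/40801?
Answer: -10195383/36761701 ≈ -0.27734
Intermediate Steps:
u(J) = 143 (u(J) = 6 + (82 - 1*(-55)) = 6 + (82 + 55) = 6 + 137 = 143)
u(58)/(-901) - 4840/40801 = 143/(-901) - 4840/40801 = 143*(-1/901) - 4840*1/40801 = -143/901 - 4840/40801 = -10195383/36761701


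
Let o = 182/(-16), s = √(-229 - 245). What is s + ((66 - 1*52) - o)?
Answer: 203/8 + I*√474 ≈ 25.375 + 21.772*I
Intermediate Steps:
s = I*√474 (s = √(-474) = I*√474 ≈ 21.772*I)
o = -91/8 (o = 182*(-1/16) = -91/8 ≈ -11.375)
s + ((66 - 1*52) - o) = I*√474 + ((66 - 1*52) - 1*(-91/8)) = I*√474 + ((66 - 52) + 91/8) = I*√474 + (14 + 91/8) = I*√474 + 203/8 = 203/8 + I*√474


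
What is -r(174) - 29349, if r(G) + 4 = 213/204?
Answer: -1995531/68 ≈ -29346.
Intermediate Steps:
r(G) = -201/68 (r(G) = -4 + 213/204 = -4 + 213*(1/204) = -4 + 71/68 = -201/68)
-r(174) - 29349 = -1*(-201/68) - 29349 = 201/68 - 29349 = -1995531/68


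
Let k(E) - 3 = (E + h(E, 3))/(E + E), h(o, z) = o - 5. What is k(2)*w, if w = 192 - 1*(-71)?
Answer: 2893/4 ≈ 723.25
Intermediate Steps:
h(o, z) = -5 + o
w = 263 (w = 192 + 71 = 263)
k(E) = 3 + (-5 + 2*E)/(2*E) (k(E) = 3 + (E + (-5 + E))/(E + E) = 3 + (-5 + 2*E)/((2*E)) = 3 + (-5 + 2*E)*(1/(2*E)) = 3 + (-5 + 2*E)/(2*E))
k(2)*w = (4 - 5/2/2)*263 = (4 - 5/2*½)*263 = (4 - 5/4)*263 = (11/4)*263 = 2893/4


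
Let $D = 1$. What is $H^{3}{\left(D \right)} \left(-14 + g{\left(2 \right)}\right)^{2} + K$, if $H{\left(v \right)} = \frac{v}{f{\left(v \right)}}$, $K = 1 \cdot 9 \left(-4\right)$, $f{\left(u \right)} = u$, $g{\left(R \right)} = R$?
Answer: $108$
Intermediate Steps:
$K = -36$ ($K = 9 \left(-4\right) = -36$)
$H{\left(v \right)} = 1$ ($H{\left(v \right)} = \frac{v}{v} = 1$)
$H^{3}{\left(D \right)} \left(-14 + g{\left(2 \right)}\right)^{2} + K = 1^{3} \left(-14 + 2\right)^{2} - 36 = 1 \left(-12\right)^{2} - 36 = 1 \cdot 144 - 36 = 144 - 36 = 108$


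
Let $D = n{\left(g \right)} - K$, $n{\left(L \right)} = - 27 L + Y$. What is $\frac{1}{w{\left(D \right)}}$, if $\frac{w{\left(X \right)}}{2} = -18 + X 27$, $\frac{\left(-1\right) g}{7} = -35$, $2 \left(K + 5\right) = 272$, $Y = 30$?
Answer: $- \frac{1}{362700} \approx -2.7571 \cdot 10^{-6}$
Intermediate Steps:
$K = 131$ ($K = -5 + \frac{1}{2} \cdot 272 = -5 + 136 = 131$)
$g = 245$ ($g = \left(-7\right) \left(-35\right) = 245$)
$n{\left(L \right)} = 30 - 27 L$ ($n{\left(L \right)} = - 27 L + 30 = 30 - 27 L$)
$D = -6716$ ($D = \left(30 - 6615\right) - 131 = -6585 - 131 = -6716$)
$w{\left(X \right)} = -36 + 54 X$ ($w{\left(X \right)} = 2 \left(-18 + X 27\right) = 2 \left(-18 + 27 X\right) = -36 + 54 X$)
$\frac{1}{w{\left(D \right)}} = \frac{1}{-36 + 54 \left(-6716\right)} = \frac{1}{-36 - 362664} = \frac{1}{-362700} = - \frac{1}{362700}$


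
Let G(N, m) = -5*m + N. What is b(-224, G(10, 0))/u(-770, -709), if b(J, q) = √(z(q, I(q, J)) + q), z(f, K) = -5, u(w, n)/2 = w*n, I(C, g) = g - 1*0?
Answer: √5/1091860 ≈ 2.0479e-6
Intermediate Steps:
I(C, g) = g (I(C, g) = g + 0 = g)
G(N, m) = N - 5*m
u(w, n) = 2*n*w (u(w, n) = 2*(w*n) = 2*(n*w) = 2*n*w)
b(J, q) = √(-5 + q)
b(-224, G(10, 0))/u(-770, -709) = √(-5 + (10 - 5*0))/((2*(-709)*(-770))) = √(-5 + (10 + 0))/1091860 = √(-5 + 10)*(1/1091860) = √5*(1/1091860) = √5/1091860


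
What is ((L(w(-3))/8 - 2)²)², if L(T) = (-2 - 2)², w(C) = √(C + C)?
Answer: 0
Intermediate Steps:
w(C) = √2*√C (w(C) = √(2*C) = √2*√C)
L(T) = 16 (L(T) = (-4)² = 16)
((L(w(-3))/8 - 2)²)² = ((16/8 - 2)²)² = ((16*(⅛) - 2)²)² = ((2 - 2)²)² = (0²)² = 0² = 0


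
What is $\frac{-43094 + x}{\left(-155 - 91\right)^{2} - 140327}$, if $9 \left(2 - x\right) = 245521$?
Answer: $\frac{633349}{718299} \approx 0.88173$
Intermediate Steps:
$x = - \frac{245503}{9}$ ($x = 2 - \frac{245521}{9} = - \frac{245503}{9} \approx -27278.0$)
$\frac{-43094 + x}{\left(-155 - 91\right)^{2} - 140327} = \frac{-43094 - \frac{245503}{9}}{\left(-155 - 91\right)^{2} - 140327} = - \frac{633349}{9 \left(\left(-246\right)^{2} - 140327\right)} = - \frac{633349}{9 \left(60516 - 140327\right)} = - \frac{633349}{9 \left(-79811\right)} = \left(- \frac{633349}{9}\right) \left(- \frac{1}{79811}\right) = \frac{633349}{718299}$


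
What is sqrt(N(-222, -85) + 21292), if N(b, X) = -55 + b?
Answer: 3*sqrt(2335) ≈ 144.97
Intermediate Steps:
sqrt(N(-222, -85) + 21292) = sqrt((-55 - 222) + 21292) = sqrt(-277 + 21292) = sqrt(21015) = 3*sqrt(2335)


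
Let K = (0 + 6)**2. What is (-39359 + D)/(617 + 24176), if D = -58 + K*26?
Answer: -38481/24793 ≈ -1.5521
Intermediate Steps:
K = 36 (K = 6**2 = 36)
D = 878 (D = -58 + 36*26 = -58 + 936 = 878)
(-39359 + D)/(617 + 24176) = (-39359 + 878)/(617 + 24176) = -38481/24793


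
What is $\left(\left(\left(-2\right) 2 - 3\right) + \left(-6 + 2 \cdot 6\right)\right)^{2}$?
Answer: $1$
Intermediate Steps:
$\left(\left(\left(-2\right) 2 - 3\right) + \left(-6 + 2 \cdot 6\right)\right)^{2} = \left(\left(-4 - 3\right) + \left(-6 + 12\right)\right)^{2} = \left(-7 + 6\right)^{2} = \left(-1\right)^{2} = 1$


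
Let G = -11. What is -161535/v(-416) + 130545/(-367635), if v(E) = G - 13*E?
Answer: -1335343802/44091691 ≈ -30.286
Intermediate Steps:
v(E) = -11 - 13*E
-161535/v(-416) + 130545/(-367635) = -161535/(-11 - 13*(-416)) + 130545/(-367635) = -161535/(-11 + 5408) + 130545*(-1/367635) = -161535/5397 - 8703/24509 = -161535*1/5397 - 8703/24509 = -53845/1799 - 8703/24509 = -1335343802/44091691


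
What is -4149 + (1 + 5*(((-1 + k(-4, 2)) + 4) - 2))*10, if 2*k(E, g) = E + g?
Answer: -4139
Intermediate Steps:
k(E, g) = E/2 + g/2 (k(E, g) = (E + g)/2 = E/2 + g/2)
-4149 + (1 + 5*(((-1 + k(-4, 2)) + 4) - 2))*10 = -4149 + (1 + 5*(((-1 + ((½)*(-4) + (½)*2)) + 4) - 2))*10 = -4149 + (1 + 5*(((-1 + (-2 + 1)) + 4) - 2))*10 = -4149 + (1 + 5*(((-1 - 1) + 4) - 2))*10 = -4149 + (1 + 5*((-2 + 4) - 2))*10 = -4149 + (1 + 5*(2 - 2))*10 = -4149 + (1 + 5*0)*10 = -4149 + (1 + 0)*10 = -4149 + 1*10 = -4149 + 10 = -4139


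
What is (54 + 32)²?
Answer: 7396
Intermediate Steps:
(54 + 32)² = 86² = 7396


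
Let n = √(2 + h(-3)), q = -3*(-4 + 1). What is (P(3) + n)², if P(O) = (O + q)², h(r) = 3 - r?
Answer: 20744 + 576*√2 ≈ 21559.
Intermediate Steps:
q = 9 (q = -3*(-3) = 9)
n = 2*√2 (n = √(2 + (3 - 1*(-3))) = √(2 + (3 + 3)) = √(2 + 6) = √8 = 2*√2 ≈ 2.8284)
P(O) = (9 + O)² (P(O) = (O + 9)² = (9 + O)²)
(P(3) + n)² = ((9 + 3)² + 2*√2)² = (12² + 2*√2)² = (144 + 2*√2)²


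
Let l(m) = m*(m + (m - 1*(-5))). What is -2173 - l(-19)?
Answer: -2800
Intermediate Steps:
l(m) = m*(5 + 2*m) (l(m) = m*(m + (m + 5)) = m*(m + (5 + m)) = m*(5 + 2*m))
-2173 - l(-19) = -2173 - (-19)*(5 + 2*(-19)) = -2173 - (-19)*(5 - 38) = -2173 - (-19)*(-33) = -2173 - 1*627 = -2173 - 627 = -2800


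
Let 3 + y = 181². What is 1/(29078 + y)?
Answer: 1/61836 ≈ 1.6172e-5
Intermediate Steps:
y = 32758 (y = -3 + 181² = -3 + 32761 = 32758)
1/(29078 + y) = 1/(29078 + 32758) = 1/61836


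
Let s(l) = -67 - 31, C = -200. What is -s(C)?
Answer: 98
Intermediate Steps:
s(l) = -98
-s(C) = -1*(-98) = 98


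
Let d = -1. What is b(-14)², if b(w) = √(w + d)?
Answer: -15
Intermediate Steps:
b(w) = √(-1 + w) (b(w) = √(w - 1) = √(-1 + w))
b(-14)² = (√(-1 - 14))² = (√(-15))² = (I*√15)² = -15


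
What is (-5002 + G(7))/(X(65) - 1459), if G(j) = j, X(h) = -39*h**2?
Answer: 4995/166234 ≈ 0.030048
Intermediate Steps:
(-5002 + G(7))/(X(65) - 1459) = (-5002 + 7)/(-39*65**2 - 1459) = -4995/(-39*4225 - 1459) = -4995/(-164775 - 1459) = -4995/(-166234) = -4995*(-1/166234) = 4995/166234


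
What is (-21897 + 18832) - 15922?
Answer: -18987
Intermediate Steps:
(-21897 + 18832) - 15922 = -3065 - 15922 = -18987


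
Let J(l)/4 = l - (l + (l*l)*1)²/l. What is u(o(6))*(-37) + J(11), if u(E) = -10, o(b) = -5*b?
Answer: -5922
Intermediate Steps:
J(l) = 4*l - 4*(l + l²)²/l (J(l) = 4*(l - (l + (l*l)*1)²/l) = 4*(l - (l + l²*1)²/l) = 4*(l - (l + l²)²/l) = 4*l - 4*(l + l²)²/l)
u(o(6))*(-37) + J(11) = -10*(-37) + 4*11²*(-2 - 1*11) = 370 + 4*121*(-2 - 11) = 370 + 4*121*(-13) = 370 - 6292 = -5922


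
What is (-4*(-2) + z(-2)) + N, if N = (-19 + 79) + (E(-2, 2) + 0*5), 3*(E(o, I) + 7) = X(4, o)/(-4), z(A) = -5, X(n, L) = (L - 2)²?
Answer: 164/3 ≈ 54.667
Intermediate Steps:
X(n, L) = (-2 + L)²
E(o, I) = -7 - (-2 + o)²/12 (E(o, I) = -7 + ((-2 + o)²/(-4))/3 = -7 + ((-2 + o)²*(-¼))/3 = -7 + (-(-2 + o)²/4)/3 = -7 - (-2 + o)²/12)
N = 155/3 (N = (-19 + 79) + ((-7 - (-2 - 2)²/12) + 0*5) = 60 + ((-7 - 1/12*(-4)²) + 0) = 60 + ((-7 - 1/12*16) + 0) = 60 + ((-7 - 4/3) + 0) = 60 + (-25/3 + 0) = 60 - 25/3 = 155/3 ≈ 51.667)
(-4*(-2) + z(-2)) + N = (-4*(-2) - 5) + 155/3 = (8 - 5) + 155/3 = 3 + 155/3 = 164/3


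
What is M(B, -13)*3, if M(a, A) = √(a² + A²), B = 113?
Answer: 3*√12938 ≈ 341.24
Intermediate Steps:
M(a, A) = √(A² + a²)
M(B, -13)*3 = √((-13)² + 113²)*3 = √(169 + 12769)*3 = √12938*3 = 3*√12938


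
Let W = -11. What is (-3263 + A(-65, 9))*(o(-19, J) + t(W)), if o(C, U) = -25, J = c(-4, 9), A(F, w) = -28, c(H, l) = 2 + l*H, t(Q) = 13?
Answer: 39492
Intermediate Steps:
c(H, l) = 2 + H*l
J = -34 (J = 2 - 4*9 = 2 - 36 = -34)
(-3263 + A(-65, 9))*(o(-19, J) + t(W)) = (-3263 - 28)*(-25 + 13) = -3291*(-12) = 39492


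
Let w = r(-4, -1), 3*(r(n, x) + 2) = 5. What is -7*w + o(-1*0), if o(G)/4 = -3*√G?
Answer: 7/3 ≈ 2.3333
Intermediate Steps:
r(n, x) = -⅓ (r(n, x) = -2 + (⅓)*5 = -2 + 5/3 = -⅓)
w = -⅓ ≈ -0.33333
o(G) = -12*√G (o(G) = 4*(-3*√G) = -12*√G)
-7*w + o(-1*0) = -7*(-⅓) - 12*√(-1*0) = 7/3 - 12*√0 = 7/3 - 12*0 = 7/3 + 0 = 7/3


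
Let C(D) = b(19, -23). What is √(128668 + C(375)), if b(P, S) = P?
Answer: √128687 ≈ 358.73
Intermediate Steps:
C(D) = 19
√(128668 + C(375)) = √(128668 + 19) = √128687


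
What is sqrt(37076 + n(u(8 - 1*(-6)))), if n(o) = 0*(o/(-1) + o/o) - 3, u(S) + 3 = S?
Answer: sqrt(37073) ≈ 192.54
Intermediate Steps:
u(S) = -3 + S
n(o) = -3 (n(o) = 0*(o*(-1) + 1) - 3 = 0*(-o + 1) - 3 = 0*(1 - o) - 3 = 0 - 3 = -3)
sqrt(37076 + n(u(8 - 1*(-6)))) = sqrt(37076 - 3) = sqrt(37073)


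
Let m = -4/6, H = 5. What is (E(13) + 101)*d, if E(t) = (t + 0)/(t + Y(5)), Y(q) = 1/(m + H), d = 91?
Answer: 1596231/172 ≈ 9280.4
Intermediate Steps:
m = -⅔ (m = -4*⅙ = -⅔ ≈ -0.66667)
Y(q) = 3/13 (Y(q) = 1/(-⅔ + 5) = 1/(13/3) = 3/13)
E(t) = t/(3/13 + t) (E(t) = (t + 0)/(t + 3/13) = t/(3/13 + t))
(E(13) + 101)*d = (13*13/(3 + 13*13) + 101)*91 = (13*13/(3 + 169) + 101)*91 = (13*13/172 + 101)*91 = (13*13*(1/172) + 101)*91 = (169/172 + 101)*91 = (17541/172)*91 = 1596231/172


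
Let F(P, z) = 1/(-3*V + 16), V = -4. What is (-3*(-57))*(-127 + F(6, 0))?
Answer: -607905/28 ≈ -21711.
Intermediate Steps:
F(P, z) = 1/28 (F(P, z) = 1/(-3*(-4) + 16) = 1/(12 + 16) = 1/28)
(-3*(-57))*(-127 + F(6, 0)) = (-3*(-57))*(-127 + 1/28) = 171*(-3555/28) = -607905/28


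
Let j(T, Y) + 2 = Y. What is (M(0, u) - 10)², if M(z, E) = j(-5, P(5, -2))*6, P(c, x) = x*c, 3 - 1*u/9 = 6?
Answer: 6724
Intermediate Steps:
u = -27 (u = 27 - 9*6 = 27 - 54 = -27)
P(c, x) = c*x
j(T, Y) = -2 + Y
M(z, E) = -72 (M(z, E) = (-2 + 5*(-2))*6 = (-2 - 10)*6 = -12*6 = -72)
(M(0, u) - 10)² = (-72 - 10)² = (-82)² = 6724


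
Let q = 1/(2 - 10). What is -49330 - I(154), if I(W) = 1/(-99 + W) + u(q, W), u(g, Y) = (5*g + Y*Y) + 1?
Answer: -32140413/440 ≈ -73046.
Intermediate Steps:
q = -⅛ (q = 1/(-8) = -⅛ ≈ -0.12500)
u(g, Y) = 1 + Y² + 5*g (u(g, Y) = (5*g + Y²) + 1 = (Y² + 5*g) + 1 = 1 + Y² + 5*g)
I(W) = 3/8 + W² + 1/(-99 + W) (I(W) = 1/(-99 + W) + (1 + W² + 5*(-⅛)) = 1/(-99 + W) + (1 + W² - 5/8) = 1/(-99 + W) + (3/8 + W²) = 3/8 + W² + 1/(-99 + W))
-49330 - I(154) = -49330 - (-289 - 792*154² + 154*(3 + 8*154²))/(8*(-99 + 154)) = -49330 - (-289 - 792*23716 + 154*(3 + 8*23716))/(8*55) = -49330 - (-289 - 18783072 + 154*(3 + 189728))/(8*55) = -49330 - (-289 - 18783072 + 154*189731)/(8*55) = -49330 - (-289 - 18783072 + 29218574)/(8*55) = -49330 - 10435213/(8*55) = -49330 - 1*10435213/440 = -49330 - 10435213/440 = -32140413/440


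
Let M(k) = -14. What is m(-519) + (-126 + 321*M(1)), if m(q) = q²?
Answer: 264741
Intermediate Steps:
m(-519) + (-126 + 321*M(1)) = (-519)² + (-126 + 321*(-14)) = 269361 + (-126 - 4494) = 269361 - 4620 = 264741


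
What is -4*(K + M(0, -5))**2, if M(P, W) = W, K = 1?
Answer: -64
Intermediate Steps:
-4*(K + M(0, -5))**2 = -4*(1 - 5)**2 = -4*(-4)**2 = -4*16 = -64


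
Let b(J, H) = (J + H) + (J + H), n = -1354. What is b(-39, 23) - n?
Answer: 1322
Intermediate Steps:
b(J, H) = 2*H + 2*J (b(J, H) = (H + J) + (H + J) = 2*H + 2*J)
b(-39, 23) - n = (2*23 + 2*(-39)) - 1*(-1354) = (46 - 78) + 1354 = -32 + 1354 = 1322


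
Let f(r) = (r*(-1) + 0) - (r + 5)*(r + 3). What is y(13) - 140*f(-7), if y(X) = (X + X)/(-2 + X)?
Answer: 1566/11 ≈ 142.36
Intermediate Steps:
f(r) = -r - (3 + r)*(5 + r) (f(r) = (-r + 0) - (5 + r)*(3 + r) = -r - (3 + r)*(5 + r))
y(X) = 2*X/(-2 + X) (y(X) = (2*X)/(-2 + X) = 2*X/(-2 + X))
y(13) - 140*f(-7) = 2*13/(-2 + 13) - 140*(-15 - 1*(-7)² - 9*(-7)) = 2*13/11 - 140*(-15 - 1*49 + 63) = 2*13*(1/11) - 140*(-15 - 49 + 63) = 26/11 - 140*(-1) = 26/11 + 140 = 1566/11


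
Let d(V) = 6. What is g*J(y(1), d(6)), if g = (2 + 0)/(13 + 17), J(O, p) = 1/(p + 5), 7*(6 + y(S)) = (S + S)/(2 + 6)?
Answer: 1/165 ≈ 0.0060606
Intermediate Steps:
y(S) = -6 + S/28 (y(S) = -6 + ((S + S)/(2 + 6))/7 = -6 + ((2*S)/8)/7 = -6 + ((2*S)*(1/8))/7 = -6 + (S/4)/7 = -6 + S/28)
J(O, p) = 1/(5 + p)
g = 1/15 (g = 2/30 = 2*(1/30) = 1/15 ≈ 0.066667)
g*J(y(1), d(6)) = 1/(15*(5 + 6)) = (1/15)/11 = (1/15)*(1/11) = 1/165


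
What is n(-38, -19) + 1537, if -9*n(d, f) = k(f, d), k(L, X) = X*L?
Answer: 13111/9 ≈ 1456.8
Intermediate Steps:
k(L, X) = L*X
n(d, f) = -d*f/9 (n(d, f) = -f*d/9 = -d*f/9)
n(-38, -19) + 1537 = -⅑*(-38)*(-19) + 1537 = -722/9 + 1537 = 13111/9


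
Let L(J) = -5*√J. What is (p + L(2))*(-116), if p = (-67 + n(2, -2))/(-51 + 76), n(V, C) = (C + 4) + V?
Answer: 7308/25 + 580*√2 ≈ 1112.6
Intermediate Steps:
n(V, C) = 4 + C + V (n(V, C) = (4 + C) + V = 4 + C + V)
p = -63/25 (p = (-67 + (4 - 2 + 2))/(-51 + 76) = (-67 + 4)/25 = -63*1/25 = -63/25 ≈ -2.5200)
(p + L(2))*(-116) = (-63/25 - 5*√2)*(-116) = 7308/25 + 580*√2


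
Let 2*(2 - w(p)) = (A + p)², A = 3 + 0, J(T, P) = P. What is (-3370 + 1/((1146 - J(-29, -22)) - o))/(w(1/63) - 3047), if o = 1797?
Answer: 8413212339/7613198995 ≈ 1.1051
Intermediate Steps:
A = 3
w(p) = 2 - (3 + p)²/2
(-3370 + 1/((1146 - J(-29, -22)) - o))/(w(1/63) - 3047) = (-3370 + 1/((1146 - 1*(-22)) - 1*1797))/((2 - (3 + 1/63)²/2) - 3047) = (-3370 + 1/((1146 + 22) - 1797))/((2 - (3 + 1/63)²/2) - 3047) = (-3370 + 1/(1168 - 1797))/((2 - (190/63)²/2) - 3047) = (-3370 + 1/(-629))/((2 - ½*36100/3969) - 3047) = (-3370 - 1/629)/((2 - 18050/3969) - 3047) = -2119731/(629*(-10112/3969 - 3047)) = -2119731/(629*(-12103655/3969)) = -2119731/629*(-3969/12103655) = 8413212339/7613198995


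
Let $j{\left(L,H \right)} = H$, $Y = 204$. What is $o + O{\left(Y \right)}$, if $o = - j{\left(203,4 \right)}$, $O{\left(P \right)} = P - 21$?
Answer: $179$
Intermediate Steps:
$O{\left(P \right)} = -21 + P$
$o = -4$ ($o = \left(-1\right) 4 = -4$)
$o + O{\left(Y \right)} = -4 + \left(-21 + 204\right) = -4 + 183 = 179$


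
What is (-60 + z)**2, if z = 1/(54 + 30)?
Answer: 25391521/7056 ≈ 3598.6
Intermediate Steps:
z = 1/84 ≈ 0.011905
(-60 + z)**2 = (-60 + 1/84)**2 = (-5039/84)**2 = 25391521/7056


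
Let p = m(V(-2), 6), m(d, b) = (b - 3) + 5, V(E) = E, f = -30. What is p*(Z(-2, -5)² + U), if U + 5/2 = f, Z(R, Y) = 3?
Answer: -188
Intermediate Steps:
U = -65/2 (U = -5/2 - 30 = -65/2 ≈ -32.500)
m(d, b) = 2 + b (m(d, b) = (-3 + b) + 5 = 2 + b)
p = 8 (p = 2 + 6 = 8)
p*(Z(-2, -5)² + U) = 8*(3² - 65/2) = 8*(9 - 65/2) = 8*(-47/2) = -188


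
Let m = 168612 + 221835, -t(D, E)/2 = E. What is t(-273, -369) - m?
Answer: -389709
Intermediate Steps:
t(D, E) = -2*E
m = 390447
t(-273, -369) - m = -2*(-369) - 1*390447 = 738 - 390447 = -389709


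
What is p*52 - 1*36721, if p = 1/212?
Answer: -1946200/53 ≈ -36721.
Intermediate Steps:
p = 1/212 ≈ 0.0047170
p*52 - 1*36721 = (1/212)*52 - 1*36721 = 13/53 - 36721 = -1946200/53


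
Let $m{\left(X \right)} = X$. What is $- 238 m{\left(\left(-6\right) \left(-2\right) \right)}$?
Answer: $-2856$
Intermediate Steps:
$- 238 m{\left(\left(-6\right) \left(-2\right) \right)} = - 238 \left(\left(-6\right) \left(-2\right)\right) = \left(-238\right) 12 = -2856$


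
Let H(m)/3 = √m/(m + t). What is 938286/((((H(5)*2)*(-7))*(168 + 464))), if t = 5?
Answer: -156381*√5/2212 ≈ -158.08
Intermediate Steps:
H(m) = 3*√m/(5 + m) (H(m) = 3*(√m/(m + 5)) = 3*(√m/(5 + m)) = 3*√m/(5 + m))
938286/((((H(5)*2)*(-7))*(168 + 464))) = 938286/(((((3*√5/(5 + 5))*2)*(-7))*(168 + 464))) = 938286/(((((3*√5/10)*2)*(-7))*632)) = 938286/((((3*√5/5)*(-7))*632)) = 938286/((-21*√5/5*632)) = 938286/((-13272*√5/5)) = 938286*(-√5/13272) = -156381*√5/2212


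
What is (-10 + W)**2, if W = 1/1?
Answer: 81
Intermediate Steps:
W = 1
(-10 + W)**2 = (-10 + 1)**2 = (-9)**2 = 81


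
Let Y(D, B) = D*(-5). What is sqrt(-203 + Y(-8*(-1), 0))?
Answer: 9*I*sqrt(3) ≈ 15.588*I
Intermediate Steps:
Y(D, B) = -5*D
sqrt(-203 + Y(-8*(-1), 0)) = sqrt(-203 - (-40)*(-1)) = sqrt(-203 - 5*8) = sqrt(-203 - 40) = sqrt(-243) = 9*I*sqrt(3)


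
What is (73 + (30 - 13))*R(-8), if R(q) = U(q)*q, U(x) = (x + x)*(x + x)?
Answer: -184320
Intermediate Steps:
U(x) = 4*x² (U(x) = (2*x)*(2*x) = 4*x²)
R(q) = 4*q³ (R(q) = (4*q²)*q = 4*q³)
(73 + (30 - 13))*R(-8) = (73 + (30 - 13))*(4*(-8)³) = (73 + 17)*(4*(-512)) = 90*(-2048) = -184320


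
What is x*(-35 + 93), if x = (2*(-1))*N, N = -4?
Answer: 464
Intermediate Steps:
x = 8 (x = (2*(-1))*(-4) = -2*(-4) = 8)
x*(-35 + 93) = 8*(-35 + 93) = 8*58 = 464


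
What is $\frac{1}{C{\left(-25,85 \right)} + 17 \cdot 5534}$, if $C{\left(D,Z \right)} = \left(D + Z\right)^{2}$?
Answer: $\frac{1}{97678} \approx 1.0238 \cdot 10^{-5}$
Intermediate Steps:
$\frac{1}{C{\left(-25,85 \right)} + 17 \cdot 5534} = \frac{1}{\left(-25 + 85\right)^{2} + 17 \cdot 5534} = \frac{1}{60^{2} + 94078} = \frac{1}{3600 + 94078} = \frac{1}{97678}$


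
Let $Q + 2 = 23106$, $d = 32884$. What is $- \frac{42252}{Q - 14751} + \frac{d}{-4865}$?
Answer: $- \frac{480236032}{40637345} \approx -11.818$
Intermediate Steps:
$Q = 23104$ ($Q = -2 + 23106 = 23104$)
$- \frac{42252}{Q - 14751} + \frac{d}{-4865} = - \frac{42252}{23104 - 14751} + \frac{32884}{-4865} = - \frac{42252}{23104 - 14751} + 32884 \left(- \frac{1}{4865}\right) = - \frac{42252}{8353} - \frac{32884}{4865} = - \frac{480236032}{40637345}$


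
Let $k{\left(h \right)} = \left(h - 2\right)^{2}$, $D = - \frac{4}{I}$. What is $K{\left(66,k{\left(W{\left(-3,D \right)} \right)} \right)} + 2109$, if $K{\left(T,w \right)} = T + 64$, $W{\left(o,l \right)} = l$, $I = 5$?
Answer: $2239$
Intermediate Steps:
$D = - \frac{4}{5} \approx -0.8$
$k{\left(h \right)} = \left(-2 + h\right)^{2}$
$K{\left(T,w \right)} = 64 + T$
$K{\left(66,k{\left(W{\left(-3,D \right)} \right)} \right)} + 2109 = \left(64 + 66\right) + 2109 = 130 + 2109 = 2239$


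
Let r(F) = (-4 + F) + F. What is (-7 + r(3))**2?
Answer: 25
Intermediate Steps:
r(F) = -4 + 2*F
(-7 + r(3))**2 = (-7 + (-4 + 2*3))**2 = (-7 + (-4 + 6))**2 = (-7 + 2)**2 = (-5)**2 = 25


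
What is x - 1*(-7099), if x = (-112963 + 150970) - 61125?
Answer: -16019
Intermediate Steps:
x = -23118 (x = 38007 - 61125 = -23118)
x - 1*(-7099) = -23118 - 1*(-7099) = -23118 + 7099 = -16019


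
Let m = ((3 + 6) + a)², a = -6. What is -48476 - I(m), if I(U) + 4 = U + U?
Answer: -48490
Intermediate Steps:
m = 9 (m = ((3 + 6) - 6)² = (9 - 6)² = 3² = 9)
I(U) = -4 + 2*U (I(U) = -4 + (U + U) = -4 + 2*U)
-48476 - I(m) = -48476 - (-4 + 2*9) = -48476 - (-4 + 18) = -48476 - 1*14 = -48476 - 14 = -48490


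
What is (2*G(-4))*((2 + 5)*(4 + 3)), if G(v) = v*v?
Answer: 1568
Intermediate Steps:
G(v) = v**2
(2*G(-4))*((2 + 5)*(4 + 3)) = (2*(-4)**2)*((2 + 5)*(4 + 3)) = (2*16)*(7*7) = 32*49 = 1568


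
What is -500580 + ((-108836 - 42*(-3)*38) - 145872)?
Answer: -750500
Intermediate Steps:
-500580 + ((-108836 - 42*(-3)*38) - 145872) = -500580 + ((-108836 + 126*38) - 145872) = -500580 + ((-108836 + 4788) - 145872) = -500580 + (-104048 - 145872) = -500580 - 249920 = -750500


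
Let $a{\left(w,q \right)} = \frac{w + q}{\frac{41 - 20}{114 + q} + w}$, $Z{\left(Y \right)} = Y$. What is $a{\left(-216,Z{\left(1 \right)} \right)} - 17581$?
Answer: $- \frac{436318114}{24819} \approx -17580.0$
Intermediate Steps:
$a{\left(w,q \right)} = \frac{q + w}{w + \frac{21}{114 + q}}$ ($a{\left(w,q \right)} = \frac{q + w}{\frac{21}{114 + q} + w} = \frac{q + w}{w + \frac{21}{114 + q}}$)
$a{\left(-216,Z{\left(1 \right)} \right)} - 17581 = \frac{1^{2} + 114 \cdot 1 + 114 \left(-216\right) + 1 \left(-216\right)}{21 + 114 \left(-216\right) + 1 \left(-216\right)} - 17581 = \frac{1 + 114 - 24624 - 216}{21 - 24624 - 216} - 17581 = \frac{1}{-24819} \left(-24725\right) - 17581 = \left(- \frac{1}{24819}\right) \left(-24725\right) - 17581 = \frac{24725}{24819} - 17581 = - \frac{436318114}{24819}$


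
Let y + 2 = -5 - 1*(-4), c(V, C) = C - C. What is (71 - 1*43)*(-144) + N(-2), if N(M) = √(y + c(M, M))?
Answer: -4032 + I*√3 ≈ -4032.0 + 1.732*I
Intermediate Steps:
c(V, C) = 0
y = -3 (y = -2 + (-5 - 1*(-4)) = -2 + (-5 + 4) = -2 - 1 = -3)
N(M) = I*√3 (N(M) = √(-3 + 0) = √(-3) = I*√3)
(71 - 1*43)*(-144) + N(-2) = (71 - 1*43)*(-144) + I*√3 = (71 - 43)*(-144) + I*√3 = 28*(-144) + I*√3 = -4032 + I*√3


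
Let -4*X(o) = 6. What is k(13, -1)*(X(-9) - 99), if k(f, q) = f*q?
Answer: 2613/2 ≈ 1306.5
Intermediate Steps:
X(o) = -3/2 (X(o) = -¼*6 = -3/2)
k(13, -1)*(X(-9) - 99) = (13*(-1))*(-3/2 - 99) = -13*(-201/2) = 2613/2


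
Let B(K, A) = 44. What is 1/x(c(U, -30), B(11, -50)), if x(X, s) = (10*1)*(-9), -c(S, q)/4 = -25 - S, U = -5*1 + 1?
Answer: -1/90 ≈ -0.011111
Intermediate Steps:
U = -4 (U = -5 + 1 = -4)
c(S, q) = 100 + 4*S (c(S, q) = -4*(-25 - S) = 100 + 4*S)
x(X, s) = -90 (x(X, s) = 10*(-9) = -90)
1/x(c(U, -30), B(11, -50)) = 1/(-90) = -1/90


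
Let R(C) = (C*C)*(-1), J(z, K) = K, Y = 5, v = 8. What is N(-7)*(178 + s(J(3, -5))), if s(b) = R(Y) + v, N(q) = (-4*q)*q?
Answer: -31556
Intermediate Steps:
R(C) = -C² (R(C) = C²*(-1) = -C²)
N(q) = -4*q²
s(b) = -17 (s(b) = -1*5² + 8 = -1*25 + 8 = -25 + 8 = -17)
N(-7)*(178 + s(J(3, -5))) = (-4*(-7)²)*(178 - 17) = -4*49*161 = -196*161 = -31556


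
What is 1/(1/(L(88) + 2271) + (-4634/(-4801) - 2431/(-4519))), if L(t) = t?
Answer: 51180201121/76954057162 ≈ 0.66507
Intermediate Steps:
1/(1/(L(88) + 2271) + (-4634/(-4801) - 2431/(-4519))) = 1/(1/(88 + 2271) + (-4634/(-4801) - 2431/(-4519))) = 1/(1/2359 + (-4634*(-1/4801) - 2431*(-1/4519))) = 1/(1/2359 + (4634/4801 + 2431/4519)) = 1/(1/2359 + 32612277/21695719) = 1/(76954057162/51180201121) = 51180201121/76954057162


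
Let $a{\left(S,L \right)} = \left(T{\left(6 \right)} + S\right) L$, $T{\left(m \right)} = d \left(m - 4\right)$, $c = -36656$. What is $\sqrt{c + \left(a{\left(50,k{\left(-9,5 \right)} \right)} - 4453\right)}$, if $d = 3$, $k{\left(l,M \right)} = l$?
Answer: $i \sqrt{41613} \approx 203.99 i$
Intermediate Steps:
$T{\left(m \right)} = -12 + 3 m$ ($T{\left(m \right)} = 3 \left(m - 4\right) = 3 \left(-4 + m\right) = -12 + 3 m$)
$a{\left(S,L \right)} = L \left(6 + S\right)$ ($a{\left(S,L \right)} = \left(\left(-12 + 3 \cdot 6\right) + S\right) L = \left(\left(-12 + 18\right) + S\right) L = \left(6 + S\right) L = L \left(6 + S\right)$)
$\sqrt{c + \left(a{\left(50,k{\left(-9,5 \right)} \right)} - 4453\right)} = \sqrt{-36656 - \left(4453 + 9 \left(6 + 50\right)\right)} = \sqrt{-36656 - 4957} = \sqrt{-41613} = i \sqrt{41613}$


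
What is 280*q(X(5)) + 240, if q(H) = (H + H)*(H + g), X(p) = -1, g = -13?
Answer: 8080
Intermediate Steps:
q(H) = 2*H*(-13 + H) (q(H) = (H + H)*(H - 13) = (2*H)*(-13 + H) = 2*H*(-13 + H))
280*q(X(5)) + 240 = 280*(2*(-1)*(-13 - 1)) + 240 = 280*(2*(-1)*(-14)) + 240 = 280*28 + 240 = 7840 + 240 = 8080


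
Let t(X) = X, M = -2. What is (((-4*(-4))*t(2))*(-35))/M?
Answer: 560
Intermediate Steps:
(((-4*(-4))*t(2))*(-35))/M = ((-4*(-4)*2)*(-35))/(-2) = ((16*2)*(-35))*(-½) = (32*(-35))*(-½) = -1120*(-½) = 560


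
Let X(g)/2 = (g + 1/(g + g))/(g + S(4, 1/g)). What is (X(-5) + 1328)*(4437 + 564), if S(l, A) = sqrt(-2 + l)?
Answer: 153005595/23 + 255051*sqrt(2)/115 ≈ 6.6556e+6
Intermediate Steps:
X(g) = 2*(g + 1/(2*g))/(g + sqrt(2)) (X(g) = 2*((g + 1/(g + g))/(g + sqrt(-2 + 4))) = 2*((g + 1/(2*g))/(g + sqrt(2))) = 2*(g + 1/(2*g))/(g + sqrt(2)))
(X(-5) + 1328)*(4437 + 564) = ((1 + 2*(-5)**2)/((-5)*(-5 + sqrt(2))) + 1328)*(4437 + 564) = (-(1 + 2*25)/(5*(-5 + sqrt(2))) + 1328)*5001 = (-(1 + 50)/(5*(-5 + sqrt(2))) + 1328)*5001 = (-1/5*51/(-5 + sqrt(2)) + 1328)*5001 = (-51/(5*(-5 + sqrt(2))) + 1328)*5001 = (1328 - 51/(5*(-5 + sqrt(2))))*5001 = 6641328 - 255051/(5*(-5 + sqrt(2)))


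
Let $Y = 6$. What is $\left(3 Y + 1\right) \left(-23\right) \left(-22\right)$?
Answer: $9614$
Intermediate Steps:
$\left(3 Y + 1\right) \left(-23\right) \left(-22\right) = \left(3 \cdot 6 + 1\right) \left(-23\right) \left(-22\right) = \left(18 + 1\right) \left(-23\right) \left(-22\right) = 19 \left(-23\right) \left(-22\right) = \left(-437\right) \left(-22\right) = 9614$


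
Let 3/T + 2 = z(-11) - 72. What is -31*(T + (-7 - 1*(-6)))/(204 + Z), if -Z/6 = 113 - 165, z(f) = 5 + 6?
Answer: 341/5418 ≈ 0.062938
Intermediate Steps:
z(f) = 11
T = -1/21 (T = 3/(-2 + (11 - 72)) = 3/(-2 - 61) = 3/(-63) = 3*(-1/63) = -1/21 ≈ -0.047619)
Z = 312 (Z = -6*(113 - 165) = -6*(-52) = 312)
-31*(T + (-7 - 1*(-6)))/(204 + Z) = -31*(-1/21 + (-7 - 1*(-6)))/(204 + 312) = -31*(-1/21 + (-7 + 6))/516 = -31*(-1/21 - 1)/516 = -(-682)/(21*516) = -31*(-11/5418) = 341/5418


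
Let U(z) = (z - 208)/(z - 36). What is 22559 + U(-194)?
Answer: 2594486/115 ≈ 22561.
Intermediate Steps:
U(z) = (-208 + z)/(-36 + z)
22559 + U(-194) = 22559 + (-208 - 194)/(-36 - 194) = 22559 - 402/(-230) = 22559 - 1/230*(-402) = 22559 + 201/115 = 2594486/115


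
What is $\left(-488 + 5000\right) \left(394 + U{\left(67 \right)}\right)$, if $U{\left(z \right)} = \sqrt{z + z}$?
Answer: $1777728 + 4512 \sqrt{134} \approx 1.83 \cdot 10^{6}$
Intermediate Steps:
$U{\left(z \right)} = \sqrt{2} \sqrt{z}$ ($U{\left(z \right)} = \sqrt{2 z} = \sqrt{2} \sqrt{z}$)
$\left(-488 + 5000\right) \left(394 + U{\left(67 \right)}\right) = \left(-488 + 5000\right) \left(394 + \sqrt{2} \sqrt{67}\right) = 4512 \left(394 + \sqrt{134}\right) = 1777728 + 4512 \sqrt{134}$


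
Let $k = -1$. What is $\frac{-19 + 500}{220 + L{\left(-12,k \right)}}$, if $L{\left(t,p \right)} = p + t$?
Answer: $\frac{481}{207} \approx 2.3237$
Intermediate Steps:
$\frac{-19 + 500}{220 + L{\left(-12,k \right)}} = \frac{-19 + 500}{220 - 13} = \frac{481}{220 - 13} = \frac{481}{207}$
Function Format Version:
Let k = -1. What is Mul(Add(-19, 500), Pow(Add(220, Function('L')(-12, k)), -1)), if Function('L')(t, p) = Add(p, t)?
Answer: Rational(481, 207) ≈ 2.3237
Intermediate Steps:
Mul(Add(-19, 500), Pow(Add(220, Function('L')(-12, k)), -1)) = Mul(Add(-19, 500), Pow(Add(220, Add(-1, -12)), -1)) = Mul(481, Pow(Add(220, -13), -1)) = Mul(481, Pow(207, -1)) = Mul(481, Rational(1, 207)) = Rational(481, 207)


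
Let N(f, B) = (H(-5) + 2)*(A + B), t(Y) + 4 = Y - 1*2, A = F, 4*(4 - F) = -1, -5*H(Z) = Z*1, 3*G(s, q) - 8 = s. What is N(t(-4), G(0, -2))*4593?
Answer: 381219/4 ≈ 95305.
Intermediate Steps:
G(s, q) = 8/3 + s/3
H(Z) = -Z/5
F = 17/4 (F = 4 - ¼*(-1) = 4 + ¼ = 17/4 ≈ 4.2500)
A = 17/4 ≈ 4.2500
t(Y) = -6 + Y (t(Y) = -4 + (Y - 1*2) = -4 + (Y - 2) = -4 + (-2 + Y) = -6 + Y)
N(f, B) = 51/4 + 3*B (N(f, B) = (-⅕*(-5) + 2)*(17/4 + B) = (1 + 2)*(17/4 + B) = 3*(17/4 + B) = 51/4 + 3*B)
N(t(-4), G(0, -2))*4593 = (51/4 + 3*(8/3 + (⅓)*0))*4593 = (51/4 + 3*(8/3 + 0))*4593 = (51/4 + 3*(8/3))*4593 = (51/4 + 8)*4593 = (83/4)*4593 = 381219/4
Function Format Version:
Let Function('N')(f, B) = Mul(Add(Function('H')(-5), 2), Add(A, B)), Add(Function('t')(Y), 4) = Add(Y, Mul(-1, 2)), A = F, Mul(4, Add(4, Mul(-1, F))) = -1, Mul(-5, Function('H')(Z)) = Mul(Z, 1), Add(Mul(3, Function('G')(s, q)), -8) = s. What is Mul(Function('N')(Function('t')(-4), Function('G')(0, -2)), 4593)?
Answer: Rational(381219, 4) ≈ 95305.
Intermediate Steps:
Function('G')(s, q) = Add(Rational(8, 3), Mul(Rational(1, 3), s))
Function('H')(Z) = Mul(Rational(-1, 5), Z) (Function('H')(Z) = Mul(Rational(-1, 5), Mul(Z, 1)) = Mul(Rational(-1, 5), Z))
F = Rational(17, 4) (F = Add(4, Mul(Rational(-1, 4), -1)) = Add(4, Rational(1, 4)) = Rational(17, 4) ≈ 4.2500)
A = Rational(17, 4) ≈ 4.2500
Function('t')(Y) = Add(-6, Y) (Function('t')(Y) = Add(-4, Add(Y, Mul(-1, 2))) = Add(-4, Add(Y, -2)) = Add(-4, Add(-2, Y)) = Add(-6, Y))
Function('N')(f, B) = Add(Rational(51, 4), Mul(3, B)) (Function('N')(f, B) = Mul(Add(Mul(Rational(-1, 5), -5), 2), Add(Rational(17, 4), B)) = Mul(Add(1, 2), Add(Rational(17, 4), B)) = Mul(3, Add(Rational(17, 4), B)) = Add(Rational(51, 4), Mul(3, B)))
Mul(Function('N')(Function('t')(-4), Function('G')(0, -2)), 4593) = Mul(Add(Rational(51, 4), Mul(3, Add(Rational(8, 3), Mul(Rational(1, 3), 0)))), 4593) = Mul(Add(Rational(51, 4), Mul(3, Add(Rational(8, 3), 0))), 4593) = Mul(Add(Rational(51, 4), Mul(3, Rational(8, 3))), 4593) = Mul(Add(Rational(51, 4), 8), 4593) = Mul(Rational(83, 4), 4593) = Rational(381219, 4)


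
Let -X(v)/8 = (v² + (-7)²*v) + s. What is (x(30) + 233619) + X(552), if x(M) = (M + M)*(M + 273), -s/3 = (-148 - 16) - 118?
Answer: -2408985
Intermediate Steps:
s = 846 (s = -3*((-148 - 16) - 118) = -3*(-164 - 118) = -3*(-282) = 846)
x(M) = 2*M*(273 + M) (x(M) = (2*M)*(273 + M) = 2*M*(273 + M))
X(v) = -6768 - 392*v - 8*v² (X(v) = -8*((v² + (-7)²*v) + 846) = -8*((v² + 49*v) + 846) = -8*(846 + v² + 49*v) = -6768 - 392*v - 8*v²)
(x(30) + 233619) + X(552) = (2*30*(273 + 30) + 233619) + (-6768 - 392*552 - 8*552²) = (2*30*303 + 233619) + (-6768 - 216384 - 8*304704) = (18180 + 233619) + (-6768 - 216384 - 2437632) = 251799 - 2660784 = -2408985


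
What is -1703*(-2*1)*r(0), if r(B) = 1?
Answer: 3406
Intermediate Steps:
-1703*(-2*1)*r(0) = -1703*(-2*1) = -(-3406) = -1703*(-2) = 3406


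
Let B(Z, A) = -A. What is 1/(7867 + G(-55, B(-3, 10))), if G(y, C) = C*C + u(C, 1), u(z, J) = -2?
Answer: 1/7965 ≈ 0.00012555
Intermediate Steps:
G(y, C) = -2 + C² (G(y, C) = C*C - 2 = C² - 2 = -2 + C²)
1/(7867 + G(-55, B(-3, 10))) = 1/(7867 + (-2 + (-1*10)²)) = 1/(7867 + (-2 + (-10)²)) = 1/(7867 + (-2 + 100)) = 1/(7867 + 98) = 1/7965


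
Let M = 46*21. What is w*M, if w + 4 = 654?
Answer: 627900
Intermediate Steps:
w = 650 (w = -4 + 654 = 650)
M = 966
w*M = 650*966 = 627900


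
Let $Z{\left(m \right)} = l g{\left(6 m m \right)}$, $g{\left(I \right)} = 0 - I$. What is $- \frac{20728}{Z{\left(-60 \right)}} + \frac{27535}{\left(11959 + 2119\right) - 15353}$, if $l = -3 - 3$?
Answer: $- \frac{5991607}{275400} \approx -21.756$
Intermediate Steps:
$g{\left(I \right)} = - I$
$l = -6$
$Z{\left(m \right)} = 36 m^{2}$ ($Z{\left(m \right)} = - 6 \left(- 6 m m\right) = - 6 \left(- 6 m^{2}\right) = 36 m^{2}$)
$- \frac{20728}{Z{\left(-60 \right)}} + \frac{27535}{\left(11959 + 2119\right) - 15353} = - \frac{20728}{36 \left(-60\right)^{2}} + \frac{27535}{\left(11959 + 2119\right) - 15353} = - \frac{20728}{36 \cdot 3600} + \frac{27535}{14078 - 15353} = - \frac{20728}{129600} + \frac{27535}{-1275} = \left(-20728\right) \frac{1}{129600} + 27535 \left(- \frac{1}{1275}\right) = - \frac{2591}{16200} - \frac{5507}{255} = - \frac{5991607}{275400}$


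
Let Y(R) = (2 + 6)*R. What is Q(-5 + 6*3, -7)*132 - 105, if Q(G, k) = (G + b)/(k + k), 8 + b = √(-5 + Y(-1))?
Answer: -1065/7 - 66*I*√13/7 ≈ -152.14 - 33.995*I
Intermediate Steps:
Y(R) = 8*R
b = -8 + I*√13 (b = -8 + √(-5 + 8*(-1)) = -8 + √(-5 - 8) = -8 + √(-13) = -8 + I*√13 ≈ -8.0 + 3.6056*I)
Q(G, k) = (-8 + G + I*√13)/(2*k) (Q(G, k) = (G + (-8 + I*√13))/(k + k) = (-8 + G + I*√13)/((2*k)) = (-8 + G + I*√13)*(1/(2*k)) = (-8 + G + I*√13)/(2*k))
Q(-5 + 6*3, -7)*132 - 105 = ((½)*(-8 + (-5 + 6*3) + I*√13)/(-7))*132 - 105 = ((½)*(-⅐)*(-8 + (-5 + 18) + I*√13))*132 - 105 = ((½)*(-⅐)*(-8 + 13 + I*√13))*132 - 105 = ((½)*(-⅐)*(5 + I*√13))*132 - 105 = (-5/14 - I*√13/14)*132 - 105 = (-330/7 - 66*I*√13/7) - 105 = -1065/7 - 66*I*√13/7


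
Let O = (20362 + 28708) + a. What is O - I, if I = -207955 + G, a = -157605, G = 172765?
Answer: -73345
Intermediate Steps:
O = -108535 (O = (20362 + 28708) - 157605 = 49070 - 157605 = -108535)
I = -35190 (I = -207955 + 172765 = -35190)
O - I = -108535 - 1*(-35190) = -108535 + 35190 = -73345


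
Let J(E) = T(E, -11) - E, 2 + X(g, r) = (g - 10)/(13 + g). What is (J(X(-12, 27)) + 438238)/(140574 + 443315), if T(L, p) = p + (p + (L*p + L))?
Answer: 438480/583889 ≈ 0.75097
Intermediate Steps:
X(g, r) = -2 + (-10 + g)/(13 + g) (X(g, r) = -2 + (g - 10)/(13 + g) = -2 + (-10 + g)/(13 + g))
T(L, p) = L + 2*p + L*p (T(L, p) = p + (p + (L + L*p)) = p + (L + p + L*p) = L + 2*p + L*p)
J(E) = -22 - 11*E (J(E) = (E + 2*(-11) + E*(-11)) - E = (E - 22 - 11*E) - E = (-22 - 10*E) - E = -22 - 11*E)
(J(X(-12, 27)) + 438238)/(140574 + 443315) = ((-22 - 11*(-36 - 1*(-12))/(13 - 12)) + 438238)/(140574 + 443315) = ((-22 - 11*(-36 + 12)/1) + 438238)/583889 = ((-22 - 11*(-24)) + 438238)*(1/583889) = ((-22 + 264) + 438238)*(1/583889) = (242 + 438238)*(1/583889) = 438480*(1/583889) = 438480/583889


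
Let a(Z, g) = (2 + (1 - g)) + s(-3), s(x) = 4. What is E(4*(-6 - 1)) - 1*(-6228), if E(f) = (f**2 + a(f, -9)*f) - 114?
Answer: 6450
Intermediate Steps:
a(Z, g) = 7 - g (a(Z, g) = (2 + (1 - g)) + 4 = (3 - g) + 4 = 7 - g)
E(f) = -114 + f**2 + 16*f (E(f) = (f**2 + (7 - 1*(-9))*f) - 114 = (f**2 + (7 + 9)*f) - 114 = (f**2 + 16*f) - 114 = -114 + f**2 + 16*f)
E(4*(-6 - 1)) - 1*(-6228) = (-114 + (4*(-6 - 1))**2 + 16*(4*(-6 - 1))) - 1*(-6228) = (-114 + (4*(-7))**2 + 16*(4*(-7))) + 6228 = (-114 + (-28)**2 + 16*(-28)) + 6228 = (-114 + 784 - 448) + 6228 = 222 + 6228 = 6450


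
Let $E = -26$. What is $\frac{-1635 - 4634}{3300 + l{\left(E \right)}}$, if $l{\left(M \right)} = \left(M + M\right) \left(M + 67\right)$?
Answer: $- \frac{6269}{1168} \approx -5.3673$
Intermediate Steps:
$l{\left(M \right)} = 2 M \left(67 + M\right)$
$\frac{-1635 - 4634}{3300 + l{\left(E \right)}} = \frac{-1635 - 4634}{3300 + 2 \left(-26\right) \left(67 - 26\right)} = - \frac{6269}{3300 + 2 \left(-26\right) 41} = - \frac{6269}{3300 - 2132} = - \frac{6269}{1168}$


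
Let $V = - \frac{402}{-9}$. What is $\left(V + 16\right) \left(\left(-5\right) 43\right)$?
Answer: $- \frac{39130}{3} \approx -13043.0$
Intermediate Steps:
$V = \frac{134}{3}$ ($V = \left(-402\right) \left(- \frac{1}{9}\right) = \frac{134}{3} \approx 44.667$)
$\left(V + 16\right) \left(\left(-5\right) 43\right) = \left(\frac{134}{3} + 16\right) \left(\left(-5\right) 43\right) = \frac{182}{3} \left(-215\right) = - \frac{39130}{3}$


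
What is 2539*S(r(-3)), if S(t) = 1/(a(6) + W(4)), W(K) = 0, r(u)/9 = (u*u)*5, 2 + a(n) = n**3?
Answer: 2539/214 ≈ 11.864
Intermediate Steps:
a(n) = -2 + n**3
r(u) = 45*u**2 (r(u) = 9*((u*u)*5) = 9*(u**2*5) = 9*(5*u**2) = 45*u**2)
S(t) = 1/214 (S(t) = 1/((-2 + 6**3) + 0) = 1/((-2 + 216) + 0) = 1/(214 + 0) = 1/214)
2539*S(r(-3)) = 2539*(1/214) = 2539/214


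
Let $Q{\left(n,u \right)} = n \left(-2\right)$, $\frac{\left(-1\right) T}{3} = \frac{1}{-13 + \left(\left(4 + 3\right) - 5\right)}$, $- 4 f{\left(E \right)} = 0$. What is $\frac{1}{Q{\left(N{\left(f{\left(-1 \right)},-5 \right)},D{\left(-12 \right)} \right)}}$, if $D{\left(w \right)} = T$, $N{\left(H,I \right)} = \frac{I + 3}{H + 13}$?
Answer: $\frac{13}{4} \approx 3.25$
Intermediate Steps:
$f{\left(E \right)} = 0$ ($f{\left(E \right)} = \left(- \frac{1}{4}\right) 0 = 0$)
$T = \frac{3}{11}$ ($T = - \frac{3}{-13 + \left(\left(4 + 3\right) - 5\right)} = - \frac{3}{-13 + \left(7 - 5\right)} = - \frac{3}{-13 + 2} = - \frac{3}{-11} = \left(-3\right) \left(- \frac{1}{11}\right) = \frac{3}{11} \approx 0.27273$)
$N{\left(H,I \right)} = \frac{3 + I}{13 + H}$
$D{\left(w \right)} = \frac{3}{11}$
$Q{\left(n,u \right)} = - 2 n$
$\frac{1}{Q{\left(N{\left(f{\left(-1 \right)},-5 \right)},D{\left(-12 \right)} \right)}} = \frac{1}{\left(-2\right) \frac{3 - 5}{13 + 0}} = \frac{1}{\left(-2\right) \frac{1}{13} \left(-2\right)} = \frac{1}{\left(-2\right) \left(- \frac{2}{13}\right)} = \frac{1}{\frac{4}{13}} = \frac{13}{4}$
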